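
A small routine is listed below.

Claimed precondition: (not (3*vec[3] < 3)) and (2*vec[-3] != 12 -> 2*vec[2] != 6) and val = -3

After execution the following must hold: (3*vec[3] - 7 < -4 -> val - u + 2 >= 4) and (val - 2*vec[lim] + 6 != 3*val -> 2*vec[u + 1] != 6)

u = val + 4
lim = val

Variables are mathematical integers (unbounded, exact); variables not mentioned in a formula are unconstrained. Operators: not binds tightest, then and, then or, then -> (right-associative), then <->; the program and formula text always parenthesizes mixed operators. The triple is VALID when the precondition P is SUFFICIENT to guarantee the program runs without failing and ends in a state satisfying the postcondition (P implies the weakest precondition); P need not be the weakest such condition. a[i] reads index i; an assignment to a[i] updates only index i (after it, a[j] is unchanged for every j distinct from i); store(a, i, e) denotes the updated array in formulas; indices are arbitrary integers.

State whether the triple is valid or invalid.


Working backward. After the program, the postcondition (3*vec[3] - 7 < -4 -> val - u + 2 >= 4) and (val - 2*vec[lim] + 6 != 3*val -> 2*vec[u + 1] != 6) must hold; in canonical form it is (3*vec[3] < 3 -> val >= u + 2) and (2*vec[lim] + 2*val != 6 -> 2*vec[u + 1] != 6).
Before lim := val: (3*vec[3] < 3 -> val >= u + 2) and (2*vec[val] + 2*val != 6 -> 2*vec[u + 1] != 6)
Before u := val + 4: (not (3*vec[3] < 3)) and (2*vec[val] + 2*val != 6 -> 2*vec[val + 5] != 6)
The weakest precondition is (not (3*vec[3] < 3)) and (2*vec[val] + 2*val != 6 -> 2*vec[val + 5] != 6).
Check whether (not (3*vec[3] < 3)) and (2*vec[-3] != 12 -> 2*vec[2] != 6) and val = -3 implies it.
Every state satisfying the precondition satisfies the weakest precondition: the implication holds.
Answer: valid


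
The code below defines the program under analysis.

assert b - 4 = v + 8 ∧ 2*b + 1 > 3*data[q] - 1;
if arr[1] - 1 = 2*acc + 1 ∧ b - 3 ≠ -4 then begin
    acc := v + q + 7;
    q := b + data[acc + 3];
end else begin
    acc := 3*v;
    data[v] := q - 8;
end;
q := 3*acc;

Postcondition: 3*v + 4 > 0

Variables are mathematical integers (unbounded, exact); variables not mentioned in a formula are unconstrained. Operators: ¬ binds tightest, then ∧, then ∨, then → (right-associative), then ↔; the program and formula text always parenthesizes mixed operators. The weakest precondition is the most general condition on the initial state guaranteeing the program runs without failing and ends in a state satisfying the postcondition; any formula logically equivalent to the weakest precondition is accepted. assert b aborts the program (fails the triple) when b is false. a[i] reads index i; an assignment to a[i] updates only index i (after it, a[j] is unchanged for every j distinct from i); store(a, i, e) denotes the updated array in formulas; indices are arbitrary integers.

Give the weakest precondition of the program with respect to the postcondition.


Working backward. After the program, the postcondition 3*v + 4 > 0 must hold; in canonical form it is 3*v > -4.
Before q := 3*acc: 3*v > -4
Then branch requires 3*v > -4; else branch requires 3*v > -4.
Before the if: ((arr[1] = 2*acc + 2 ∧ b ≠ -1) → 3*v > -4) ∧ ((¬(arr[1] = 2*acc + 2 ∧ b ≠ -1)) → 3*v > -4)
Before assert b - 4 = v + 8 ∧ 2*b + 1 > 3*data[q] - 1: b = v + 12 ∧ 2*b > 3*data[q] - 2 ∧ ((arr[1] = 2*acc + 2 ∧ b ≠ -1) → 3*v > -4) ∧ ((¬(arr[1] = 2*acc + 2 ∧ b ≠ -1)) → 3*v > -4)
Answer: WP = b = v + 12 ∧ 2*b > 3*data[q] - 2 ∧ ((arr[1] = 2*acc + 2 ∧ b ≠ -1) → 3*v > -4) ∧ ((¬(arr[1] = 2*acc + 2 ∧ b ≠ -1)) → 3*v > -4)


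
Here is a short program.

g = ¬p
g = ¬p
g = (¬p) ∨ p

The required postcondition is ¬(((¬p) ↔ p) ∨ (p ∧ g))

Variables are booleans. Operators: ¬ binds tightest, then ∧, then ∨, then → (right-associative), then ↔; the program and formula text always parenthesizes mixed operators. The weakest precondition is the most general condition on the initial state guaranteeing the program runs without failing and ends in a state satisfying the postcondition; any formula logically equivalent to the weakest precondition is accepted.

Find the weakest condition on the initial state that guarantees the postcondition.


Working backward. After the program, ¬(((¬p) ↔ p) ∨ (p ∧ g)) must hold.
Before g := (¬p) ∨ p: ¬(((¬p) ↔ p) ∨ p)
Before g := ¬p: ¬(((¬p) ↔ p) ∨ p)
Before g := ¬p: ¬(((¬p) ↔ p) ∨ p)
Answer: WP = ¬(((¬p) ↔ p) ∨ p)


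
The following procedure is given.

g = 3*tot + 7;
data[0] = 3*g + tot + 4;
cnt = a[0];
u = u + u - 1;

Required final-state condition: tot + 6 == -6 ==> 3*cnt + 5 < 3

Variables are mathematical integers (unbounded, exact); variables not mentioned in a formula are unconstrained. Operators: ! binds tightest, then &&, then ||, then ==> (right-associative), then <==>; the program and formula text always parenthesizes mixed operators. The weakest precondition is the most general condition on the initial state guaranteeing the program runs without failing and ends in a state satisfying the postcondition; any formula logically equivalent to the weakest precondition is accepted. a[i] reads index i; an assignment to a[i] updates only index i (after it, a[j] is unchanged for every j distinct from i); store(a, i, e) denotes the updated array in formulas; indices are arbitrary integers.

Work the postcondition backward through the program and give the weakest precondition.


Working backward. After the program, the postcondition tot + 6 == -6 ==> 3*cnt + 5 < 3 must hold; in canonical form it is tot == -12 ==> 3*cnt < -2.
Before u := u + u - 1: tot == -12 ==> 3*cnt < -2
Before cnt := a[0]: tot == -12 ==> 3*a[0] < -2
Before data[0] := 3*g + tot + 4: tot == -12 ==> 3*a[0] < -2
Before g := 3*tot + 7: tot == -12 ==> 3*a[0] < -2
Answer: WP = tot == -12 ==> 3*a[0] < -2


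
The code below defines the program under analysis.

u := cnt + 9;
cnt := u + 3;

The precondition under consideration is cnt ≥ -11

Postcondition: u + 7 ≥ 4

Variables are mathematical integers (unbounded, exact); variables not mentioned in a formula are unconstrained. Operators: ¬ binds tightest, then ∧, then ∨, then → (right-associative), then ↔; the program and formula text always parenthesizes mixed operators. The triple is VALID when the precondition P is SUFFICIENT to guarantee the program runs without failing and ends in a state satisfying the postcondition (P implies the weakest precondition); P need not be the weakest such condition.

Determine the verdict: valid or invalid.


Working backward. After the program, the postcondition u + 7 ≥ 4 must hold; in canonical form it is u ≥ -3.
Before cnt := u + 3: u ≥ -3
Before u := cnt + 9: cnt ≥ -12
The weakest precondition is cnt ≥ -12.
Check whether cnt ≥ -11 implies it.
Every state satisfying the precondition satisfies the weakest precondition: the implication holds.
Answer: valid


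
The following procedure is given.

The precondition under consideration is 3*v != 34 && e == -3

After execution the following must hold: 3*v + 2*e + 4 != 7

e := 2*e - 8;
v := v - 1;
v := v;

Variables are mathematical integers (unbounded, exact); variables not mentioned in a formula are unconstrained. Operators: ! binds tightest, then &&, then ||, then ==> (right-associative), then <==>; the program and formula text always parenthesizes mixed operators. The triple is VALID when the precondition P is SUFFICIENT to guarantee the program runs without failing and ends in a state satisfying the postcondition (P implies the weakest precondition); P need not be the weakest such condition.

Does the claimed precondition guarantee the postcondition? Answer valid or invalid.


Working backward. After the program, the postcondition 3*v + 2*e + 4 != 7 must hold; in canonical form it is 2*e + 3*v != 3.
Before v := v: 2*e + 3*v != 3
Before v := v - 1: 2*e + 3*v != 6
Before e := 2*e - 8: 4*e + 3*v != 22
The weakest precondition is 4*e + 3*v != 22.
Check whether 3*v != 34 && e == -3 implies it.
Every state satisfying the precondition satisfies the weakest precondition: the implication holds.
Answer: valid


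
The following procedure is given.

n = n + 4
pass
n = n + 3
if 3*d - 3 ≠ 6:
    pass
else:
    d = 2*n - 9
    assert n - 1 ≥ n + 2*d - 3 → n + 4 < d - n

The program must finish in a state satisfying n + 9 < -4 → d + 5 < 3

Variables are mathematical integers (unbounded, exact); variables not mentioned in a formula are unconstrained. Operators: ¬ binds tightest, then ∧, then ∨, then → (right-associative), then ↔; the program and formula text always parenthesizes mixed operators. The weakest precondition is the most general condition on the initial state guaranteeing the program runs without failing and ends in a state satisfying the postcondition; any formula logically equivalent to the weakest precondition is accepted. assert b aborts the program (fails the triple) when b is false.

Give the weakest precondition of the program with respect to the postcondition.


Working backward. After the program, the postcondition n + 9 < -4 → d + 5 < 3 must hold; in canonical form it is n < -13 → d < -2.
Then branch requires n < -13 → d < -2; else branch requires (¬(4*n ≤ 20)) ∧ (n < -13 → 2*n < 7).
Before the if: (3*d ≠ 9 → (n < -13 → d < -2)) ∧ ((¬(3*d ≠ 9)) → ((¬(4*n ≤ 20)) ∧ (n < -13 → 2*n < 7)))
Before n := n + 3: (3*d ≠ 9 → (n < -16 → d < -2)) ∧ ((¬(3*d ≠ 9)) → ((¬(4*n ≤ 8)) ∧ (n < -16 → 2*n < 1)))
Before skip: (3*d ≠ 9 → (n < -16 → d < -2)) ∧ ((¬(3*d ≠ 9)) → ((¬(4*n ≤ 8)) ∧ (n < -16 → 2*n < 1)))
Before n := n + 4: (3*d ≠ 9 → (n < -20 → d < -2)) ∧ ((¬(3*d ≠ 9)) → ((¬(4*n ≤ -8)) ∧ (n < -20 → 2*n < -7)))
Answer: WP = (3*d ≠ 9 → (n < -20 → d < -2)) ∧ ((¬(3*d ≠ 9)) → ((¬(4*n ≤ -8)) ∧ (n < -20 → 2*n < -7)))


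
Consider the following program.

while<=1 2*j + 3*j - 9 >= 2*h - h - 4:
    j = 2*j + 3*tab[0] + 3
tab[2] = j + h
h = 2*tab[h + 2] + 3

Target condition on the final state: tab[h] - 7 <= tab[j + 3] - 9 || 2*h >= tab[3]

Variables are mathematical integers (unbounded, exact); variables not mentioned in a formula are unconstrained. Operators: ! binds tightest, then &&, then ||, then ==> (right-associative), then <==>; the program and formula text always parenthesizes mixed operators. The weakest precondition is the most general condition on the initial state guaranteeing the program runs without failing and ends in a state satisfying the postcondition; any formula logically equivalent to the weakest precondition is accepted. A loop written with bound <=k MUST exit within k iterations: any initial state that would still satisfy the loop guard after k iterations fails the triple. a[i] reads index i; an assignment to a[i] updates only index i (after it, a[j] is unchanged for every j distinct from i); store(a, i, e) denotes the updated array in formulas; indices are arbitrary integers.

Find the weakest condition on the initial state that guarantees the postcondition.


Working backward. After the program, the postcondition tab[h] - 7 <= tab[j + 3] - 9 || 2*h >= tab[3] must hold; in canonical form it is tab[h] <= tab[j + 3] - 2 || 2*h >= tab[3].
Before h := 2*tab[h + 2] + 3: tab[2*tab[h + 2] + 3] <= tab[j + 3] - 2 || 4*tab[h + 2] >= tab[3] - 6
Before tab[2] := j + h: store(tab, 2, h + j)[2*store(tab, 2, h + j)[h + 2] + 3] <= store(tab, 2, h + j)[j + 3] - 2 || 4*store(tab, 2, h + j)[h + 2] >= tab[3] - 6
Before the loop (bound <=1), unroll the exhaustion recursion (WP_0 = exit-now case; WP_j = one more guarded iteration, up to j = 1):
  WP_0: (!(5*j >= h + 5)) && (store(tab, 2, h + j)[2*store(tab, 2, h + j)[h + 2] + 3] <= store(tab, 2, h + j)[j + 3] - 2 || 4*store(tab, 2, h + j)[h + 2] >= tab[3] - 6)
  WP_1: (5*j >= h + 5 ==> ((!(15*tab[0] + 10*j >= h - 10)) && (store(tab, 2, 3*tab[0] + h + 2*j + 3)[2*store(tab, 2, 3*tab[0] + h + 2*j + 3)[h + 2] + 3] <= store(tab, 2, 3*tab[0] + h + 2*j + 3)[3*tab[0] + 2*j + 6] - 2 || 4*store(tab, 2, 3*tab[0] + h + 2*j + 3)[h + 2] >= tab[3] - 6))) && ((!(5*j >= h + 5)) ==> (store(tab, 2, h + j)[2*store(tab, 2, h + j)[h + 2] + 3] <= store(tab, 2, h + j)[j + 3] - 2 || 4*store(tab, 2, h + j)[h + 2] >= tab[3] - 6))
So before the loop: (5*j >= h + 5 ==> ((!(15*tab[0] + 10*j >= h - 10)) && (store(tab, 2, 3*tab[0] + h + 2*j + 3)[2*store(tab, 2, 3*tab[0] + h + 2*j + 3)[h + 2] + 3] <= store(tab, 2, 3*tab[0] + h + 2*j + 3)[3*tab[0] + 2*j + 6] - 2 || 4*store(tab, 2, 3*tab[0] + h + 2*j + 3)[h + 2] >= tab[3] - 6))) && ((!(5*j >= h + 5)) ==> (store(tab, 2, h + j)[2*store(tab, 2, h + j)[h + 2] + 3] <= store(tab, 2, h + j)[j + 3] - 2 || 4*store(tab, 2, h + j)[h + 2] >= tab[3] - 6))
Answer: WP = (5*j >= h + 5 ==> ((!(15*tab[0] + 10*j >= h - 10)) && (store(tab, 2, 3*tab[0] + h + 2*j + 3)[2*store(tab, 2, 3*tab[0] + h + 2*j + 3)[h + 2] + 3] <= store(tab, 2, 3*tab[0] + h + 2*j + 3)[3*tab[0] + 2*j + 6] - 2 || 4*store(tab, 2, 3*tab[0] + h + 2*j + 3)[h + 2] >= tab[3] - 6))) && ((!(5*j >= h + 5)) ==> (store(tab, 2, h + j)[2*store(tab, 2, h + j)[h + 2] + 3] <= store(tab, 2, h + j)[j + 3] - 2 || 4*store(tab, 2, h + j)[h + 2] >= tab[3] - 6))


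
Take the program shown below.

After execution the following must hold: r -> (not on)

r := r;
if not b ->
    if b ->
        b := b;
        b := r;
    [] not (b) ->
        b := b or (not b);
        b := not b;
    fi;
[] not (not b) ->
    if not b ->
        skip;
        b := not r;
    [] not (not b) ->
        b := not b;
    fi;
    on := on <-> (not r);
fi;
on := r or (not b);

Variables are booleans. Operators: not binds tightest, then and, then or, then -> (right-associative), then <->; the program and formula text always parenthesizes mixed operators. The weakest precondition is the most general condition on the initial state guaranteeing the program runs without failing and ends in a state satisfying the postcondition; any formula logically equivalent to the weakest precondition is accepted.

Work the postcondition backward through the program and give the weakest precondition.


Working backward. After the program, r -> (not on) must hold.
Before on := r or (not b): r -> (not (r or (not b)))
Then branch requires (b -> (not r)) and ((not b) -> (not r)); else branch requires ((not b) -> (r -> (not r))) and (b -> (r -> (not (r or b)))).
Before the if: ((not b) -> ((b -> (not r)) and ((not b) -> (not r)))) and (b -> (((not b) -> (r -> (not r))) and (b -> (r -> (not (r or b))))))
Before r := r: ((not b) -> ((b -> (not r)) and ((not b) -> (not r)))) and (b -> (((not b) -> (r -> (not r))) and (b -> (r -> (not (r or b))))))
Answer: WP = ((not b) -> ((b -> (not r)) and ((not b) -> (not r)))) and (b -> (((not b) -> (r -> (not r))) and (b -> (r -> (not (r or b))))))


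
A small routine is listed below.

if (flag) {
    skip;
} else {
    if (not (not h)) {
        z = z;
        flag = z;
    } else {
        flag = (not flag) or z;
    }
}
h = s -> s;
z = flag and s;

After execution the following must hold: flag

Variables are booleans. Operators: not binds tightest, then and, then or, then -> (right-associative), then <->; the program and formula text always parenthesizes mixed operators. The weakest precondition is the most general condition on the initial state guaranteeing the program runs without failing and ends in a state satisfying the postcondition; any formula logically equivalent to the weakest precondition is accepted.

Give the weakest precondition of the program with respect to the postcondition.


Working backward. After the program, flag must hold.
Before z := flag and s: flag
Before h := s -> s: flag
Then branch requires flag; else branch requires (h -> z) and ((not h) -> ((not flag) or z)).
Before the if: (not flag) -> ((h -> z) and ((not h) -> ((not flag) or z)))
Answer: WP = (not flag) -> ((h -> z) and ((not h) -> ((not flag) or z)))


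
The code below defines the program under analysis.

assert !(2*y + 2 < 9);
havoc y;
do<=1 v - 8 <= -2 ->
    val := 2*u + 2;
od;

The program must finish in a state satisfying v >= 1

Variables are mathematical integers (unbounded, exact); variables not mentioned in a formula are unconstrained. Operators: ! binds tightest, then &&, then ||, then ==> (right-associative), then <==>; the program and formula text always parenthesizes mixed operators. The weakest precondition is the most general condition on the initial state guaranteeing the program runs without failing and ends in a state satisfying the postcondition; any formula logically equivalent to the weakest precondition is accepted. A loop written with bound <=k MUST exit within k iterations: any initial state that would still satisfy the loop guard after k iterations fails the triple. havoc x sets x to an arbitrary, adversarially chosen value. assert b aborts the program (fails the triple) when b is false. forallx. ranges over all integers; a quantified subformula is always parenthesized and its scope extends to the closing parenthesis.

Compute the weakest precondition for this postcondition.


Working backward. After the program, v >= 1 must hold.
Before the loop (bound <=1), unroll the exhaustion recursion (WP_0 = exit-now case; WP_j = one more guarded iteration, up to j = 1):
  WP_0: (!(v <= 6)) && v >= 1
  WP_1: (v <= 6 ==> ((!(v <= 6)) && v >= 1)) && ((!(v <= 6)) ==> v >= 1)
So before the loop: (v <= 6 ==> ((!(v <= 6)) && v >= 1)) && ((!(v <= 6)) ==> v >= 1)
Before havoc y: (v <= 6 ==> ((!(v <= 6)) && v >= 1)) && ((!(v <= 6)) ==> v >= 1)
Before assert !(2*y + 2 < 9): (!(2*y < 7)) && (v <= 6 ==> ((!(v <= 6)) && v >= 1)) && ((!(v <= 6)) ==> v >= 1)
Answer: WP = (!(2*y < 7)) && (v <= 6 ==> ((!(v <= 6)) && v >= 1)) && ((!(v <= 6)) ==> v >= 1)


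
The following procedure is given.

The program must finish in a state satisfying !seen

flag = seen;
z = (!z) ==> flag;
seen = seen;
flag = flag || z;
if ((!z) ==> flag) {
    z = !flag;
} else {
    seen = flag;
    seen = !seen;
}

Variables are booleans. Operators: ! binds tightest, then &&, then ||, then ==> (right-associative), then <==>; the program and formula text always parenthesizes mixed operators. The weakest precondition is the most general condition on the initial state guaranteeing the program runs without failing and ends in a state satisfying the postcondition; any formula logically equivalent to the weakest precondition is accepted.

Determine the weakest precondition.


Working backward. After the program, !seen must hold.
Then branch requires !seen; else branch requires flag.
Before the if: (((!z) ==> flag) ==> (!seen)) && ((!((!z) ==> flag)) ==> flag)
Before flag := flag || z: (((!z) ==> (flag || z)) ==> (!seen)) && ((!((!z) ==> (flag || z))) ==> (flag || z))
Before seen := seen: (((!z) ==> (flag || z)) ==> (!seen)) && ((!((!z) ==> (flag || z))) ==> (flag || z))
Before z := (!z) ==> flag: (((!((!z) ==> flag)) ==> (flag || ((!z) ==> flag))) ==> (!seen)) && ((!((!((!z) ==> flag)) ==> (flag || ((!z) ==> flag)))) ==> (flag || ((!z) ==> flag)))
Before flag := seen: (((!((!z) ==> seen)) ==> (seen || ((!z) ==> seen))) ==> (!seen)) && ((!((!((!z) ==> seen)) ==> (seen || ((!z) ==> seen)))) ==> (seen || ((!z) ==> seen)))
Answer: WP = (((!((!z) ==> seen)) ==> (seen || ((!z) ==> seen))) ==> (!seen)) && ((!((!((!z) ==> seen)) ==> (seen || ((!z) ==> seen)))) ==> (seen || ((!z) ==> seen)))


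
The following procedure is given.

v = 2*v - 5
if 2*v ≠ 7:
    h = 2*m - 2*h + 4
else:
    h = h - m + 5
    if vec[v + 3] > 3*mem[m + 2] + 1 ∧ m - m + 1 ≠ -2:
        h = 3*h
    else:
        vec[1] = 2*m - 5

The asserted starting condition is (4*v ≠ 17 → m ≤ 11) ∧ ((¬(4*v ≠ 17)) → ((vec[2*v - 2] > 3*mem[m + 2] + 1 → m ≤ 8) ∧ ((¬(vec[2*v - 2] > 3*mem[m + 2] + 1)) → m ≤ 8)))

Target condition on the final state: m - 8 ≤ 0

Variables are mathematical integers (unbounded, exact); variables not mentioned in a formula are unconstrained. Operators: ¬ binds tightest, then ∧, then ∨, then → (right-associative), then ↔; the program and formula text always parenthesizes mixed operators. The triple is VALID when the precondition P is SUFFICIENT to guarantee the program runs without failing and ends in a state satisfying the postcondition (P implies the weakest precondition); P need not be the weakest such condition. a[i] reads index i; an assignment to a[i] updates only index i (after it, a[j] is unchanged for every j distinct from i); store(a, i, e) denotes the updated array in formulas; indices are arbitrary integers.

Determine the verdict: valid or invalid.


Working backward. After the program, the postcondition m - 8 ≤ 0 must hold; in canonical form it is m ≤ 8.
Then branch requires m ≤ 8; else branch requires (vec[v + 3] > 3*mem[m + 2] + 1 → m ≤ 8) ∧ ((¬(vec[v + 3] > 3*mem[m + 2] + 1)) → m ≤ 8).
Before the if: (2*v ≠ 7 → m ≤ 8) ∧ ((¬(2*v ≠ 7)) → ((vec[v + 3] > 3*mem[m + 2] + 1 → m ≤ 8) ∧ ((¬(vec[v + 3] > 3*mem[m + 2] + 1)) → m ≤ 8)))
Before v := 2*v - 5: (4*v ≠ 17 → m ≤ 8) ∧ ((¬(4*v ≠ 17)) → ((vec[2*v - 2] > 3*mem[m + 2] + 1 → m ≤ 8) ∧ ((¬(vec[2*v - 2] > 3*mem[m + 2] + 1)) → m ≤ 8)))
The weakest precondition is (4*v ≠ 17 → m ≤ 8) ∧ ((¬(4*v ≠ 17)) → ((vec[2*v - 2] > 3*mem[m + 2] + 1 → m ≤ 8) ∧ ((¬(vec[2*v - 2] > 3*mem[m + 2] + 1)) → m ≤ 8))).
Check whether (4*v ≠ 17 → m ≤ 11) ∧ ((¬(4*v ≠ 17)) → ((vec[2*v - 2] > 3*mem[m + 2] + 1 → m ≤ 8) ∧ ((¬(vec[2*v - 2] > 3*mem[m + 2] + 1)) → m ≤ 8))) implies it.
Countermodel: at the initial state m = 9, mem = {[-2] = 0, [11] = 0, elsewhere 0}, v = 0, vec = {[-2] = 0, [11] = 0, elsewhere 0}, the precondition holds but the weakest precondition fails.
Answer: invalid


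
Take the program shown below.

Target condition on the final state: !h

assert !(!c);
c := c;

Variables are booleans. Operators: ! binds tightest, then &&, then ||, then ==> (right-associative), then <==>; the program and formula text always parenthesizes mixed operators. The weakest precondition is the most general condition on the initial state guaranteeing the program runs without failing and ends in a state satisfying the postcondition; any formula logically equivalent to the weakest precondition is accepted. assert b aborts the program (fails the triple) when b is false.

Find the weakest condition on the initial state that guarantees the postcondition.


Working backward. After the program, !h must hold.
Before c := c: !h
Before assert !(!c): c && (!h)
Answer: WP = c && (!h)


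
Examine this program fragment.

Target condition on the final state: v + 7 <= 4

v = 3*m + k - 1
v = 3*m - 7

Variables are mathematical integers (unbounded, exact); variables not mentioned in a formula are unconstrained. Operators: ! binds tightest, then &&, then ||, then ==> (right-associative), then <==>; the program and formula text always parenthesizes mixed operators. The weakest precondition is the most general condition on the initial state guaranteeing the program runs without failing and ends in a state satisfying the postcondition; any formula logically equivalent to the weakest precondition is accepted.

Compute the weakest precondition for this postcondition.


Working backward. After the program, the postcondition v + 7 <= 4 must hold; in canonical form it is v <= -3.
Before v := 3*m - 7: 3*m <= 4
Before v := 3*m + k - 1: 3*m <= 4
Answer: WP = 3*m <= 4


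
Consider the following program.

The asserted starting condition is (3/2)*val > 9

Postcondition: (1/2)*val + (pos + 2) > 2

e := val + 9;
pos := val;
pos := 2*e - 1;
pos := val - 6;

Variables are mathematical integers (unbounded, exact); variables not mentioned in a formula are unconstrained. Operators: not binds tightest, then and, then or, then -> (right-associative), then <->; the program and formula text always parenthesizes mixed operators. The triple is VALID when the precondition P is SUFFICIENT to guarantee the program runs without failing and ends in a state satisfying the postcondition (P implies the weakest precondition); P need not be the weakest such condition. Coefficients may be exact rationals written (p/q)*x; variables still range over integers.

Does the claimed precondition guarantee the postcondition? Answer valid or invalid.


Working backward. After the program, the postcondition (1/2)*val + (pos + 2) > 2 must hold; in canonical form it is pos + (1/2)*val > 0.
Before pos := val - 6: (3/2)*val > 6
Before pos := 2*e - 1: (3/2)*val > 6
Before pos := val: (3/2)*val > 6
Before e := val + 9: (3/2)*val > 6
The weakest precondition is (3/2)*val > 6.
Check whether (3/2)*val > 9 implies it.
Every state satisfying the precondition satisfies the weakest precondition: the implication holds.
Answer: valid


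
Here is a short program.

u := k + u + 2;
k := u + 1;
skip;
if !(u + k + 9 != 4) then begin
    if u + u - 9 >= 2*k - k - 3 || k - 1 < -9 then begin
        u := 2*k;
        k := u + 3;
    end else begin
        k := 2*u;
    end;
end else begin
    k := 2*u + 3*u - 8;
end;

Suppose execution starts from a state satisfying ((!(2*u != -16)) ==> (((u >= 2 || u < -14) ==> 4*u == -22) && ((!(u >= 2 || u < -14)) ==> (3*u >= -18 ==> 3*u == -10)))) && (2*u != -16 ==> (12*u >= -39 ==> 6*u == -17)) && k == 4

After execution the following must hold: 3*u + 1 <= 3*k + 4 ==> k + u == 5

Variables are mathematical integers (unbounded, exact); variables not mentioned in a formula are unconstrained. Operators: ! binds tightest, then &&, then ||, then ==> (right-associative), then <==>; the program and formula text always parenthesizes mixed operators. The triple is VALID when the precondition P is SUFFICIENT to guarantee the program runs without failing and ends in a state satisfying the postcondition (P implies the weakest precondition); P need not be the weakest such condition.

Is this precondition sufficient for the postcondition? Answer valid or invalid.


Working backward. After the program, the postcondition 3*u + 1 <= 3*k + 4 ==> k + u == 5 must hold; in canonical form it is 3*u <= 3*k + 3 ==> k + u == 5.
Then branch requires ((2*u >= k + 6 || k < -8) ==> 4*k == 2) && ((!(2*u >= k + 6 || k < -8)) ==> (3*u >= -3 ==> 3*u == 5)); else branch requires 12*u >= 21 ==> 6*u == 13.
Before the if: ((!(k + u != -5)) ==> (((2*u >= k + 6 || k < -8) ==> 4*k == 2) && ((!(2*u >= k + 6 || k < -8)) ==> (3*u >= -3 ==> 3*u == 5)))) && (k + u != -5 ==> (12*u >= 21 ==> 6*u == 13))
Before skip: ((!(k + u != -5)) ==> (((2*u >= k + 6 || k < -8) ==> 4*k == 2) && ((!(2*u >= k + 6 || k < -8)) ==> (3*u >= -3 ==> 3*u == 5)))) && (k + u != -5 ==> (12*u >= 21 ==> 6*u == 13))
Before k := u + 1: ((!(2*u != -6)) ==> (((u >= 7 || u < -9) ==> 4*u == -2) && ((!(u >= 7 || u < -9)) ==> (3*u >= -3 ==> 3*u == 5)))) && (2*u != -6 ==> (12*u >= 21 ==> 6*u == 13))
Before u := k + u + 2: ((!(2*k + 2*u != -10)) ==> (((k + u >= 5 || k + u < -11) ==> 4*k + 4*u == -10) && ((!(k + u >= 5 || k + u < -11)) ==> (3*k + 3*u >= -9 ==> 3*k + 3*u == -1)))) && (2*k + 2*u != -10 ==> (12*k + 12*u >= -3 ==> 6*k + 6*u == 1))
The weakest precondition is ((!(2*k + 2*u != -10)) ==> (((k + u >= 5 || k + u < -11) ==> 4*k + 4*u == -10) && ((!(k + u >= 5 || k + u < -11)) ==> (3*k + 3*u >= -9 ==> 3*k + 3*u == -1)))) && (2*k + 2*u != -10 ==> (12*k + 12*u >= -3 ==> 6*k + 6*u == 1)).
Check whether ((!(2*u != -16)) ==> (((u >= 2 || u < -14) ==> 4*u == -22) && ((!(u >= 2 || u < -14)) ==> (3*u >= -18 ==> 3*u == -10)))) && (2*u != -16 ==> (12*u >= -39 ==> 6*u == -17)) && k == 4 implies it.
Countermodel: at the initial state k = 4, u = -4, the precondition holds but the weakest precondition fails.
Answer: invalid


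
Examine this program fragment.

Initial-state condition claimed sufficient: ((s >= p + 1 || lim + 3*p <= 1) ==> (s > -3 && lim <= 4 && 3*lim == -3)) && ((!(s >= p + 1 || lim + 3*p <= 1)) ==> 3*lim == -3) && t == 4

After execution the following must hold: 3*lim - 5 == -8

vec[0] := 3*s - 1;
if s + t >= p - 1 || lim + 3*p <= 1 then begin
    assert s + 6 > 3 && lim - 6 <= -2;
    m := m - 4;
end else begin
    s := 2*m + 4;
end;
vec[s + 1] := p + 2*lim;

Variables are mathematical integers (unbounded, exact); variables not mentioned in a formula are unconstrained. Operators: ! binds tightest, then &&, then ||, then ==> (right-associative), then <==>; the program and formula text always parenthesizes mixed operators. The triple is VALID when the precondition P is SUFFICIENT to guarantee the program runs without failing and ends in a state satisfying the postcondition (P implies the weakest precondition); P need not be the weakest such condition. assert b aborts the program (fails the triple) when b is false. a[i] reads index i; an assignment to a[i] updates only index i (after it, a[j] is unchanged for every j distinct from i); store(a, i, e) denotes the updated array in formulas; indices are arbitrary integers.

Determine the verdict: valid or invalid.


Working backward. After the program, the postcondition 3*lim - 5 == -8 must hold; in canonical form it is 3*lim == -3.
Before vec[s + 1] := p + 2*lim: 3*lim == -3
Then branch requires s > -3 && lim <= 4 && 3*lim == -3; else branch requires 3*lim == -3.
Before the if: ((s + t >= p - 1 || lim + 3*p <= 1) ==> (s > -3 && lim <= 4 && 3*lim == -3)) && ((!(s + t >= p - 1 || lim + 3*p <= 1)) ==> 3*lim == -3)
Before vec[0] := 3*s - 1: ((s + t >= p - 1 || lim + 3*p <= 1) ==> (s > -3 && lim <= 4 && 3*lim == -3)) && ((!(s + t >= p - 1 || lim + 3*p <= 1)) ==> 3*lim == -3)
The weakest precondition is ((s + t >= p - 1 || lim + 3*p <= 1) ==> (s > -3 && lim <= 4 && 3*lim == -3)) && ((!(s + t >= p - 1 || lim + 3*p <= 1)) ==> 3*lim == -3).
Check whether ((s >= p + 1 || lim + 3*p <= 1) ==> (s > -3 && lim <= 4 && 3*lim == -3)) && ((!(s >= p + 1 || lim + 3*p <= 1)) ==> 3*lim == -3) && t == 4 implies it.
Countermodel: at the initial state lim = -1, p = 1, s = -3, t = 4, the precondition holds but the weakest precondition fails.
Answer: invalid


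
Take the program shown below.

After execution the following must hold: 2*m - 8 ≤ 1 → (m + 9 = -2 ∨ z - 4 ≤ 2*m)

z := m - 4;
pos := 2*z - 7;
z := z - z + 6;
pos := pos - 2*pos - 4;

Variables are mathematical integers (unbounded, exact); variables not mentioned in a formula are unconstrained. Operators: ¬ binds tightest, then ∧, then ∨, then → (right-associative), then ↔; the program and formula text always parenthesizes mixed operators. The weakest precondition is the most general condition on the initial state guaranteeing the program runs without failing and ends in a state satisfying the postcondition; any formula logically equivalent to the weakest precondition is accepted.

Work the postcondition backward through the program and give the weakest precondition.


Working backward. After the program, the postcondition 2*m - 8 ≤ 1 → (m + 9 = -2 ∨ z - 4 ≤ 2*m) must hold; in canonical form it is 2*m ≤ 9 → (m = -11 ∨ z ≤ 2*m + 4).
Before pos := pos - 2*pos - 4: 2*m ≤ 9 → (m = -11 ∨ z ≤ 2*m + 4)
Before z := z - z + 6: 2*m ≤ 9 → (m = -11 ∨ 2*m ≥ 2)
Before pos := 2*z - 7: 2*m ≤ 9 → (m = -11 ∨ 2*m ≥ 2)
Before z := m - 4: 2*m ≤ 9 → (m = -11 ∨ 2*m ≥ 2)
Answer: WP = 2*m ≤ 9 → (m = -11 ∨ 2*m ≥ 2)


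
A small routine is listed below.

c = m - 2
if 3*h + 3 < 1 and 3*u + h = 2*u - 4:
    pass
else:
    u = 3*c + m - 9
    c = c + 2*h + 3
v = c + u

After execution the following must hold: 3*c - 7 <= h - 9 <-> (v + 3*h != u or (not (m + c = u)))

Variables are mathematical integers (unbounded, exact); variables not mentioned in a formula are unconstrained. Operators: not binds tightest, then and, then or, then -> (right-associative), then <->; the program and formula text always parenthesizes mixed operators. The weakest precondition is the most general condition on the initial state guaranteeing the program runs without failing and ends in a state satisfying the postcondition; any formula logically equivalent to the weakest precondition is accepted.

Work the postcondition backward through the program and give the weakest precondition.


Working backward. After the program, the postcondition 3*c - 7 <= h - 9 <-> (v + 3*h != u or (not (m + c = u))) must hold; in canonical form it is 3*c <= h - 2 <-> (3*h + v != u or (not (c + m = u))).
Before v := c + u: 3*c <= h - 2 <-> (c + 3*h != 0 or (not (c + m = u)))
Then branch requires 3*c <= h - 2 <-> (c + 3*h != 0 or (not (c + m = u))); else branch requires 3*c + 5*h <= -11 <-> (c + 5*h != -3 or (not (2*h = 2*c - 12))).
Before the if: ((3*h < -2 and h + u = -4) -> (3*c <= h - 2 <-> (c + 3*h != 0 or (not (c + m = u))))) and ((not (3*h < -2 and h + u = -4)) -> (3*c + 5*h <= -11 <-> (c + 5*h != -3 or (not (2*h = 2*c - 12)))))
Before c := m - 2: ((3*h < -2 and h + u = -4) -> (3*m <= h + 4 <-> (3*h + m != 2 or (not (2*m = u + 2))))) and ((not (3*h < -2 and h + u = -4)) -> (5*h + 3*m <= -5 <-> (5*h + m != -1 or (not (2*h = 2*m - 16)))))
Answer: WP = ((3*h < -2 and h + u = -4) -> (3*m <= h + 4 <-> (3*h + m != 2 or (not (2*m = u + 2))))) and ((not (3*h < -2 and h + u = -4)) -> (5*h + 3*m <= -5 <-> (5*h + m != -1 or (not (2*h = 2*m - 16)))))


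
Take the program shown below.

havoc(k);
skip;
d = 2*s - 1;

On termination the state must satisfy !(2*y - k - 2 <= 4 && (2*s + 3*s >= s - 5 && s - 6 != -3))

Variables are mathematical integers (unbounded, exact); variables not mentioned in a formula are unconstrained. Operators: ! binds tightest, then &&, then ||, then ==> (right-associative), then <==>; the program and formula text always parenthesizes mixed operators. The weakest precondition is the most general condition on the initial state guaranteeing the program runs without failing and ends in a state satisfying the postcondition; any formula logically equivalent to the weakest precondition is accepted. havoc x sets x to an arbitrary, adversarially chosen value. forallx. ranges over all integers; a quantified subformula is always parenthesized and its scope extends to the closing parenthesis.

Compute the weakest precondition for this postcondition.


Working backward. After the program, the postcondition !(2*y - k - 2 <= 4 && (2*s + 3*s >= s - 5 && s - 6 != -3)) must hold; in canonical form it is !(2*y <= k + 6 && 4*s >= -5 && s != 3).
Before d := 2*s - 1: !(2*y <= k + 6 && 4*s >= -5 && s != 3)
Before skip: !(2*y <= k + 6 && 4*s >= -5 && s != 3)
Before havoc k: forall k_1. (!(2*y <= k_1 + 6 && 4*s >= -5 && s != 3))
Answer: WP = forall k_1. (!(2*y <= k_1 + 6 && 4*s >= -5 && s != 3))


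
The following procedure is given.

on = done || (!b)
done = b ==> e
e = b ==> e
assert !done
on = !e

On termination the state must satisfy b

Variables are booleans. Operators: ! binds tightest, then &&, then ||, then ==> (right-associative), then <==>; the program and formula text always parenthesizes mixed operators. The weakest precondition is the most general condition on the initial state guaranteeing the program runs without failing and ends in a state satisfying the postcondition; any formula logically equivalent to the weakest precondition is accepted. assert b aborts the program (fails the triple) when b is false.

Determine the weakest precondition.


Working backward. After the program, b must hold.
Before on := !e: b
Before assert !done: (!done) && b
Before e := b ==> e: (!done) && b
Before done := b ==> e: (!(b ==> e)) && b
Before on := done || (!b): (!(b ==> e)) && b
Answer: WP = (!(b ==> e)) && b


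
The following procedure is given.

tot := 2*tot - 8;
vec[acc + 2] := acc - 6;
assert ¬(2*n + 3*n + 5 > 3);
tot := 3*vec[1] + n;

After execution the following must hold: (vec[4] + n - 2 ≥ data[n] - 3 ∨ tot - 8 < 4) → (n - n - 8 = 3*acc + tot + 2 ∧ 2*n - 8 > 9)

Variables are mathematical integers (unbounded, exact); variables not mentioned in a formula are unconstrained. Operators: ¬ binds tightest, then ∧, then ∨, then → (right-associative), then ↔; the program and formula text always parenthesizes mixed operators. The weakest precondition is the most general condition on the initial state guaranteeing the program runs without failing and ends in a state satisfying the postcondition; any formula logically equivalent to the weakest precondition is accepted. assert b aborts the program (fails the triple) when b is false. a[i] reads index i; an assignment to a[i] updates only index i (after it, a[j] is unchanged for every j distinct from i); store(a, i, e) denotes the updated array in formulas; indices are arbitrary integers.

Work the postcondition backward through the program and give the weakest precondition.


Working backward. After the program, the postcondition (vec[4] + n - 2 ≥ data[n] - 3 ∨ tot - 8 < 4) → (n - n - 8 = 3*acc + tot + 2 ∧ 2*n - 8 > 9) must hold; in canonical form it is (vec[4] + n ≥ data[n] - 1 ∨ tot < 12) → (3*acc + tot = -10 ∧ 2*n > 17).
Before tot := 3*vec[1] + n: (vec[4] + n ≥ data[n] - 1 ∨ 3*vec[1] + n < 12) → (3*vec[1] + 3*acc + n = -10 ∧ 2*n > 17)
Before assert ¬(2*n + 3*n + 5 > 3): (¬(5*n > -2)) ∧ ((vec[4] + n ≥ data[n] - 1 ∨ 3*vec[1] + n < 12) → (3*vec[1] + 3*acc + n = -10 ∧ 2*n > 17))
Before vec[acc + 2] := acc - 6: (¬(5*n > -2)) ∧ ((store(vec, acc + 2, acc - 6)[4] + n ≥ data[n] - 1 ∨ 3*store(vec, acc + 2, acc - 6)[1] + n < 12) → (3*store(vec, acc + 2, acc - 6)[1] + 3*acc + n = -10 ∧ 2*n > 17))
Before tot := 2*tot - 8: (¬(5*n > -2)) ∧ ((store(vec, acc + 2, acc - 6)[4] + n ≥ data[n] - 1 ∨ 3*store(vec, acc + 2, acc - 6)[1] + n < 12) → (3*store(vec, acc + 2, acc - 6)[1] + 3*acc + n = -10 ∧ 2*n > 17))
Answer: WP = (¬(5*n > -2)) ∧ ((store(vec, acc + 2, acc - 6)[4] + n ≥ data[n] - 1 ∨ 3*store(vec, acc + 2, acc - 6)[1] + n < 12) → (3*store(vec, acc + 2, acc - 6)[1] + 3*acc + n = -10 ∧ 2*n > 17))


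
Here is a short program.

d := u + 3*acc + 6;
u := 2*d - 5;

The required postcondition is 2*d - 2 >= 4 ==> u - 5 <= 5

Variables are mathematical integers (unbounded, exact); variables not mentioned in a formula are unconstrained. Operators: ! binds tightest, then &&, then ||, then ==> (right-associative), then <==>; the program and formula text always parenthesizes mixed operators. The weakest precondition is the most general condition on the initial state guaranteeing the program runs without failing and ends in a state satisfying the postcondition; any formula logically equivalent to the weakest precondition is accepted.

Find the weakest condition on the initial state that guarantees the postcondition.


Working backward. After the program, the postcondition 2*d - 2 >= 4 ==> u - 5 <= 5 must hold; in canonical form it is 2*d >= 6 ==> u <= 10.
Before u := 2*d - 5: 2*d >= 6 ==> 2*d <= 15
Before d := u + 3*acc + 6: 6*acc + 2*u >= -6 ==> 6*acc + 2*u <= 3
Answer: WP = 6*acc + 2*u >= -6 ==> 6*acc + 2*u <= 3


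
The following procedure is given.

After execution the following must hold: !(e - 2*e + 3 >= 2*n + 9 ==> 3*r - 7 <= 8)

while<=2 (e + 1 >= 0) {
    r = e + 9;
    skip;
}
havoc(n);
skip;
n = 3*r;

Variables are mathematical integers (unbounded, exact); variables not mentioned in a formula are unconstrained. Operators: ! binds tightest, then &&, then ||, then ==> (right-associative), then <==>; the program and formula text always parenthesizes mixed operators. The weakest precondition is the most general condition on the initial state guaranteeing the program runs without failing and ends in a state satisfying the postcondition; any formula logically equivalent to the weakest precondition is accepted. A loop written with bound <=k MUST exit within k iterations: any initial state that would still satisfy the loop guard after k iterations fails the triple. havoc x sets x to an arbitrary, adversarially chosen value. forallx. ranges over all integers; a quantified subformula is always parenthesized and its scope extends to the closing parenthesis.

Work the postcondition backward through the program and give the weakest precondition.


Working backward. After the program, the postcondition !(e - 2*e + 3 >= 2*n + 9 ==> 3*r - 7 <= 8) must hold; in canonical form it is !(e + 2*n <= -6 ==> 3*r <= 15).
Before n := 3*r: !(e + 6*r <= -6 ==> 3*r <= 15)
Before skip: !(e + 6*r <= -6 ==> 3*r <= 15)
Before havoc n: !(e + 6*r <= -6 ==> 3*r <= 15)
Before the loop (bound <=2), unroll the exhaustion recursion (WP_0 = exit-now case; WP_j = one more guarded iteration, up to j = 2):
  WP_0: (!(e >= -1)) && (!(e + 6*r <= -6 ==> 3*r <= 15))
  WP_1: (e >= -1 ==> ((!(e >= -1)) && (!(7*e <= -60 ==> 3*e <= -12)))) && ((!(e >= -1)) ==> (!(e + 6*r <= -6 ==> 3*r <= 15)))
  WP_2: (e >= -1 ==> ((e >= -1 ==> ((!(e >= -1)) && (!(7*e <= -60 ==> 3*e <= -12)))) && ((!(e >= -1)) ==> (!(7*e <= -60 ==> 3*e <= -12))))) && ((!(e >= -1)) ==> (!(e + 6*r <= -6 ==> 3*r <= 15)))
So before the loop: (e >= -1 ==> ((e >= -1 ==> ((!(e >= -1)) && (!(7*e <= -60 ==> 3*e <= -12)))) && ((!(e >= -1)) ==> (!(7*e <= -60 ==> 3*e <= -12))))) && ((!(e >= -1)) ==> (!(e + 6*r <= -6 ==> 3*r <= 15)))
Answer: WP = (e >= -1 ==> ((e >= -1 ==> ((!(e >= -1)) && (!(7*e <= -60 ==> 3*e <= -12)))) && ((!(e >= -1)) ==> (!(7*e <= -60 ==> 3*e <= -12))))) && ((!(e >= -1)) ==> (!(e + 6*r <= -6 ==> 3*r <= 15)))
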